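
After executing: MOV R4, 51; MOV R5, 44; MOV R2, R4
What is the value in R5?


Register state trace:
  MOV R4, 51  → R4 = 51
  MOV R5, 44  → R5 = 44
  MOV R2, R4  → R2 = 51
Final: R5 = 44

44


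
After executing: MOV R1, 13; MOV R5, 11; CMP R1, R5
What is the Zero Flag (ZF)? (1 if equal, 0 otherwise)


Register state trace:
  MOV R1, 13  → R1 = 13
  MOV R5, 11  → R5 = 11
  CMP R1, R5  → computes 13 - 11 = 2
  Result is nonzero, so values are not equal
ZF = 0

0


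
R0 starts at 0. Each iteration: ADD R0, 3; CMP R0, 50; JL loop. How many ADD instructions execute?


Loop trace (R0 starts at 0, target 50, step 3):
  ADD #1: R0 = 0 + 3 = 3  → 3 < 50, loop
  ADD #2: R0 = 3 + 3 = 6  → 6 < 50, loop
  ADD #3: R0 = 6 + 3 = 9  → 9 < 50, loop
  ADD #4: R0 = 9 + 3 = 12  → 12 < 50, loop
  ADD #5: R0 = 12 + 3 = 15  → 15 < 50, loop
  ADD #6: R0 = 15 + 3 = 18  → 18 < 50, loop
  ADD #7: R0 = 18 + 3 = 21  → 21 < 50, loop
  ADD #8: R0 = 21 + 3 = 24  → 24 < 50, loop
  ADD #9: R0 = 24 + 3 = 27  → 27 < 50, loop
  ADD #10: R0 = 27 + 3 = 30  → 30 < 50, loop
  ADD #11: R0 = 30 + 3 = 33  → 33 < 50, loop
  ADD #12: R0 = 33 + 3 = 36  → 36 < 50, loop
  ADD #13: R0 = 36 + 3 = 39  → 39 < 50, loop
  ADD #14: R0 = 39 + 3 = 42  → 42 < 50, loop
  ADD #15: R0 = 42 + 3 = 45  → 45 < 50, loop
  ADD #16: R0 = 45 + 3 = 48  → 48 < 50, loop
  ADD #17: R0 = 48 + 3 = 51  → 51 >= 50, exit
Total ADD instructions: 17

17


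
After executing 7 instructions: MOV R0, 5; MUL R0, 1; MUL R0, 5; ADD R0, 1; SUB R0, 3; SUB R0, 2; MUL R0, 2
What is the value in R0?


Register state trace:
  MOV R0, 5  → R0 = 5
  MUL R0, 1  → R0 = 5 * 1 = 5
  MUL R0, 5  → R0 = 5 * 5 = 25
  ADD R0, 1  → R0 = 25 + 1 = 26
  SUB R0, 3  → R0 = 26 - 3 = 23
  SUB R0, 2  → R0 = 23 - 2 = 21
  MUL R0, 2  → R0 = 21 * 2 = 42
Final: R0 = 42

42


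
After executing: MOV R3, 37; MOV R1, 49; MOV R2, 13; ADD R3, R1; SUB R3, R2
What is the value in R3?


Register state trace:
  MOV R3, 37  → R3 = 37
  MOV R1, 49  → R1 = 49
  MOV R2, 13  → R2 = 13
  ADD R3, R1  → R3 = 37 + 49 = 86
  SUB R3, R2  → R3 = 86 - 13 = 73
Final: R3 = 73

73


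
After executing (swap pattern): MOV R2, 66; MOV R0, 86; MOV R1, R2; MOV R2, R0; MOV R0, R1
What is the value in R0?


Register state trace (swap pattern):
  MOV R2, 66  → R2 = 66
  MOV R0, 86  → R0 = 86
  MOV R1, R2  → R1 = 66  (save R2)
  MOV R2, R0  → R2 = 86  (R2 gets R0's value)
  MOV R0, R1  → R0 = 66  (R0 gets saved value)
Final: R0 = 66

66


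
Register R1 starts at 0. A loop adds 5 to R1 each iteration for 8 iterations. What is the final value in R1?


Starting value: R1 = 0
  Iter 1: R1 = 0 + 5 = 5
  Iter 2: R1 = 5 + 5 = 10
  Iter 3: R1 = 10 + 5 = 15
  Iter 4: R1 = 15 + 5 = 20
  Iter 5: R1 = 20 + 5 = 25
  Iter 6: R1 = 25 + 5 = 30
  Iter 7: R1 = 30 + 5 = 35
  Iter 8: R1 = 35 + 5 = 40
Final: R1 = 40

40


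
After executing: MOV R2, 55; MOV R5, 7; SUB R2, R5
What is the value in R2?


Register state trace:
  MOV R2, 55  → R2 = 55
  MOV R5, 7  → R5 = 7
  SUB R2, R5  → R2 = 55 - 7 = 48
Final: R2 = 48

48


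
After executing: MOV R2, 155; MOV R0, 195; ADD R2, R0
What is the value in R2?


Register state trace:
  MOV R2, 155  → R2 = 155
  MOV R0, 195  → R0 = 195
  ADD R2, R0  → R2 = 155 + 195 = 350
Final: R2 = 350

350


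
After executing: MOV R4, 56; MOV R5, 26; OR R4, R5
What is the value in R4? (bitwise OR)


Register state trace:
  MOV R4, 56  → R4 = 56 (0b00111000)
  MOV R5, 26  → R5 = 26 (0b00011010)
  OR R4, R5   → R4 = 56 OR 26 = 58 (0b00111010)
Final: R4 = 58

58


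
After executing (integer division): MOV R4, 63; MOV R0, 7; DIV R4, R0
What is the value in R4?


Register state trace:
  MOV R4, 63  → R4 = 63
  MOV R0, 7  → R0 = 7
  DIV R4, R0  → R4 = 63 // 7 = 9
Final: R4 = 9

9


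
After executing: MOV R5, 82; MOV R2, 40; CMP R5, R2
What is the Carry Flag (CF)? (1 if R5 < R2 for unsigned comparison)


Register state trace:
  MOV R5, 82  → R5 = 82
  MOV R2, 40  → R2 = 40
  CMP R5, R2  → unsigned 82 - 40: no borrow
  82 >= 40, so CF = 0
CF = 0

0


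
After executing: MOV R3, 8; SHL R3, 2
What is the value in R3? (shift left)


Register state trace:
  MOV R3, 8  → R3 = 8
  SHL R3, 2  → R3 = 8 << 2 = 8 * 2^2 = 32
Final: R3 = 32

32


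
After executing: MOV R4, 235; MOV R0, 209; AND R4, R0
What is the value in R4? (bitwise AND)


Register state trace:
  MOV R4, 235  → R4 = 235 (0b11101011)
  MOV R0, 209  → R0 = 209 (0b11010001)
  AND R4, R0  → R4 = 235 AND 209 = 193 (0b11000001)
Final: R4 = 193

193


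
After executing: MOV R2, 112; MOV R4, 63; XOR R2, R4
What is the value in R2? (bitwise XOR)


Register state trace:
  MOV R2, 112  → R2 = 112 (0b01110000)
  MOV R4, 63  → R4 = 63 (0b00111111)
  XOR R2, R4  → R2 = 112 XOR 63 = 79 (0b01001111)
Final: R2 = 79

79


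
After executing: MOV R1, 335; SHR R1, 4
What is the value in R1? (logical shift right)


Register state trace:
  MOV R1, 335  → R1 = 335
  SHR R1, 4  → R1 = 335 >> 4 = 335 // 2^4 = 20
Final: R1 = 20

20


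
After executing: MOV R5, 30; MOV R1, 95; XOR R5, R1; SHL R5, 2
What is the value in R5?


Register state trace:
  MOV R5, 30  → R5 = 30 (0b00011110)
  MOV R1, 95  → R1 = 95 (0b01011111)
  XOR R5, R1  → R5 = 30 XOR 95 = 65 (0b01000001)
  SHL R5, 2  → R5 = 65 << 2 = 260
Final: R5 = 260

260


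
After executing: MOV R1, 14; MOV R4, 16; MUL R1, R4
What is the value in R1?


Register state trace:
  MOV R1, 14  → R1 = 14
  MOV R4, 16  → R4 = 16
  MUL R1, R4  → R1 = 14 * 16 = 224
Final: R1 = 224

224


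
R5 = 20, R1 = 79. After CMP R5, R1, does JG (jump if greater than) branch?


Trace:
  R5 = 20, R1 = 79
  CMP R5, R1  → compares 20 vs 79
  JG checks: is 20 greater than 79?
  20 < 79, so condition is false
Branch taken: No

No


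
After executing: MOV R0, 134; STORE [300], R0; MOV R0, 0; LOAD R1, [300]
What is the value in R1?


Register and memory trace:
  MOV R0, 134  → R0 = 134
  STORE [300], R0  → mem[300] = 134
  MOV R0, 0  → R0 = 0
  LOAD R1, [300]  → R1 = mem[300] = 134
Final: R1 = 134

134


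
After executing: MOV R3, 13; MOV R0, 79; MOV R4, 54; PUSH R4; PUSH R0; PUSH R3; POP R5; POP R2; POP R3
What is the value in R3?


Stack trace (top is rightmost):
  MOV R3, 13  → R3 = 13
  MOV R0, 79  → R0 = 79
  MOV R4, 54  → R4 = 54
  PUSH R4  → stack: [54]
  PUSH R0  → stack: [54, 79]
  PUSH R3  → stack: [54, 79, 13]
  POP R5  → R5 = 13, stack: [54, 79]
  POP R2  → R2 = 79, stack: [54]
  POP R3  → R3 = 54, stack: []
Final: R3 = 54

54


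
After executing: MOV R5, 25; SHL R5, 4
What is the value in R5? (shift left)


Register state trace:
  MOV R5, 25  → R5 = 25
  SHL R5, 4  → R5 = 25 << 4 = 25 * 2^4 = 400
Final: R5 = 400

400


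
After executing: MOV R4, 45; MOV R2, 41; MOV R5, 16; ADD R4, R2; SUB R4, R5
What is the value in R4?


Register state trace:
  MOV R4, 45  → R4 = 45
  MOV R2, 41  → R2 = 41
  MOV R5, 16  → R5 = 16
  ADD R4, R2  → R4 = 45 + 41 = 86
  SUB R4, R5  → R4 = 86 - 16 = 70
Final: R4 = 70

70


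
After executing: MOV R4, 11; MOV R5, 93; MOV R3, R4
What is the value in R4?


Register state trace:
  MOV R4, 11  → R4 = 11
  MOV R5, 93  → R5 = 93
  MOV R3, R4  → R3 = 11
Final: R4 = 11

11


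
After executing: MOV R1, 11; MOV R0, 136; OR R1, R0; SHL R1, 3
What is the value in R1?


Register state trace:
  MOV R1, 11  → R1 = 11 (0b00001011)
  MOV R0, 136  → R0 = 136 (0b10001000)
  OR R1, R0  → R1 = 11 OR 136 = 139 (0b10001011)
  SHL R1, 3  → R1 = 139 << 3 = 1112
Final: R1 = 1112

1112


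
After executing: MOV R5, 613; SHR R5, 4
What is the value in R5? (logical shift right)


Register state trace:
  MOV R5, 613  → R5 = 613
  SHR R5, 4  → R5 = 613 >> 4 = 613 // 2^4 = 38
Final: R5 = 38

38


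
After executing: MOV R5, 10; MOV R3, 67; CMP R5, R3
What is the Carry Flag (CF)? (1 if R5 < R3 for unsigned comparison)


Register state trace:
  MOV R5, 10  → R5 = 10
  MOV R3, 67  → R3 = 67
  CMP R5, R3  → unsigned 10 - 67: borrow occurs
  10 < 67, so CF = 1
CF = 1

1


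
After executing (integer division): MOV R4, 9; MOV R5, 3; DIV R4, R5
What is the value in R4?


Register state trace:
  MOV R4, 9  → R4 = 9
  MOV R5, 3  → R5 = 3
  DIV R4, R5  → R4 = 9 // 3 = 3
Final: R4 = 3

3


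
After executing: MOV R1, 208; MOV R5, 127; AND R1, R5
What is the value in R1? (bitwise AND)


Register state trace:
  MOV R1, 208  → R1 = 208 (0b11010000)
  MOV R5, 127  → R5 = 127 (0b01111111)
  AND R1, R5  → R1 = 208 AND 127 = 80 (0b01010000)
Final: R1 = 80

80


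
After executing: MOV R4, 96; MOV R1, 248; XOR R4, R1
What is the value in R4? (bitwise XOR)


Register state trace:
  MOV R4, 96  → R4 = 96 (0b01100000)
  MOV R1, 248  → R1 = 248 (0b11111000)
  XOR R4, R1  → R4 = 96 XOR 248 = 152 (0b10011000)
Final: R4 = 152

152


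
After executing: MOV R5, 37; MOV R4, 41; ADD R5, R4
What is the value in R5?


Register state trace:
  MOV R5, 37  → R5 = 37
  MOV R4, 41  → R4 = 41
  ADD R5, R4  → R5 = 37 + 41 = 78
Final: R5 = 78

78


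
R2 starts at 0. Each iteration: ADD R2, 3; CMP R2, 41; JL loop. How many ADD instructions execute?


Loop trace (R2 starts at 0, target 41, step 3):
  ADD #1: R2 = 0 + 3 = 3  → 3 < 41, loop
  ADD #2: R2 = 3 + 3 = 6  → 6 < 41, loop
  ADD #3: R2 = 6 + 3 = 9  → 9 < 41, loop
  ADD #4: R2 = 9 + 3 = 12  → 12 < 41, loop
  ADD #5: R2 = 12 + 3 = 15  → 15 < 41, loop
  ADD #6: R2 = 15 + 3 = 18  → 18 < 41, loop
  ADD #7: R2 = 18 + 3 = 21  → 21 < 41, loop
  ADD #8: R2 = 21 + 3 = 24  → 24 < 41, loop
  ADD #9: R2 = 24 + 3 = 27  → 27 < 41, loop
  ADD #10: R2 = 27 + 3 = 30  → 30 < 41, loop
  ADD #11: R2 = 30 + 3 = 33  → 33 < 41, loop
  ADD #12: R2 = 33 + 3 = 36  → 36 < 41, loop
  ADD #13: R2 = 36 + 3 = 39  → 39 < 41, loop
  ADD #14: R2 = 39 + 3 = 42  → 42 >= 41, exit
Total ADD instructions: 14

14


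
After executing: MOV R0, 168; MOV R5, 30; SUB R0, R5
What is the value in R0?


Register state trace:
  MOV R0, 168  → R0 = 168
  MOV R5, 30  → R5 = 30
  SUB R0, R5  → R0 = 168 - 30 = 138
Final: R0 = 138

138


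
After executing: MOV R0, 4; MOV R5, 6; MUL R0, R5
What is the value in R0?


Register state trace:
  MOV R0, 4  → R0 = 4
  MOV R5, 6  → R5 = 6
  MUL R0, R5  → R0 = 4 * 6 = 24
Final: R0 = 24

24


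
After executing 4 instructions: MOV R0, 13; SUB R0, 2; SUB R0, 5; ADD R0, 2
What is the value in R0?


Register state trace:
  MOV R0, 13  → R0 = 13
  SUB R0, 2  → R0 = 13 - 2 = 11
  SUB R0, 5  → R0 = 11 - 5 = 6
  ADD R0, 2  → R0 = 6 + 2 = 8
Final: R0 = 8

8


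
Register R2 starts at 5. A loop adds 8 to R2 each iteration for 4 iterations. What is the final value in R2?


Starting value: R2 = 5
  Iter 1: R2 = 5 + 8 = 13
  Iter 2: R2 = 13 + 8 = 21
  Iter 3: R2 = 21 + 8 = 29
  Iter 4: R2 = 29 + 8 = 37
Final: R2 = 37

37


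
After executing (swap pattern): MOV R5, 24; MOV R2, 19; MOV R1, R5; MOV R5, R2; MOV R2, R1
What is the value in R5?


Register state trace (swap pattern):
  MOV R5, 24  → R5 = 24
  MOV R2, 19  → R2 = 19
  MOV R1, R5  → R1 = 24  (save R5)
  MOV R5, R2  → R5 = 19  (R5 gets R2's value)
  MOV R2, R1  → R2 = 24  (R2 gets saved value)
Final: R5 = 19

19


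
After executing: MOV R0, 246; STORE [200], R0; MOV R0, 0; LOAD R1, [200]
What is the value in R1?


Register and memory trace:
  MOV R0, 246  → R0 = 246
  STORE [200], R0  → mem[200] = 246
  MOV R0, 0  → R0 = 0
  LOAD R1, [200]  → R1 = mem[200] = 246
Final: R1 = 246

246


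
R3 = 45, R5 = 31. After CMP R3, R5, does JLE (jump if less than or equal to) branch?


Trace:
  R3 = 45, R5 = 31
  CMP R3, R5  → compares 45 vs 31
  JLE checks: is 45 less than or equal to 31?
  45 > 31, so condition is false
Branch taken: No

No


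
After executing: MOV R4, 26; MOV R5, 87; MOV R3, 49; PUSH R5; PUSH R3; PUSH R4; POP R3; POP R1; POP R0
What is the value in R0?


Stack trace (top is rightmost):
  MOV R4, 26  → R4 = 26
  MOV R5, 87  → R5 = 87
  MOV R3, 49  → R3 = 49
  PUSH R5  → stack: [87]
  PUSH R3  → stack: [87, 49]
  PUSH R4  → stack: [87, 49, 26]
  POP R3  → R3 = 26, stack: [87, 49]
  POP R1  → R1 = 49, stack: [87]
  POP R0  → R0 = 87, stack: []
Final: R0 = 87

87


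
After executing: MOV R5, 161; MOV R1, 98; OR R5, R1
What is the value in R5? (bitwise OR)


Register state trace:
  MOV R5, 161  → R5 = 161 (0b10100001)
  MOV R1, 98  → R1 = 98 (0b01100010)
  OR R5, R1   → R5 = 161 OR 98 = 227 (0b11100011)
Final: R5 = 227

227


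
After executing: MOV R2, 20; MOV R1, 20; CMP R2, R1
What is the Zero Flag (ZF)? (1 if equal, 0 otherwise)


Register state trace:
  MOV R2, 20  → R2 = 20
  MOV R1, 20  → R1 = 20
  CMP R2, R1  → computes 20 - 20 = 0
  Result is zero, so values are equal
ZF = 1

1


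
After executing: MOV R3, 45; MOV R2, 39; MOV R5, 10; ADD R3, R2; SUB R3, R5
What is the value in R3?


Register state trace:
  MOV R3, 45  → R3 = 45
  MOV R2, 39  → R2 = 39
  MOV R5, 10  → R5 = 10
  ADD R3, R2  → R3 = 45 + 39 = 84
  SUB R3, R5  → R3 = 84 - 10 = 74
Final: R3 = 74

74


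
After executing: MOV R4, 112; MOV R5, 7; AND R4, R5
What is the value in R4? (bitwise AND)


Register state trace:
  MOV R4, 112  → R4 = 112 (0b01110000)
  MOV R5, 7  → R5 = 7 (0b00000111)
  AND R4, R5  → R4 = 112 AND 7 = 0 (0b00000000)
Final: R4 = 0

0


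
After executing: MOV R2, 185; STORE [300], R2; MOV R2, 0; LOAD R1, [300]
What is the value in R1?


Register and memory trace:
  MOV R2, 185  → R2 = 185
  STORE [300], R2  → mem[300] = 185
  MOV R2, 0  → R2 = 0
  LOAD R1, [300]  → R1 = mem[300] = 185
Final: R1 = 185

185


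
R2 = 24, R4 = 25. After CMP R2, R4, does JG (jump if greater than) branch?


Trace:
  R2 = 24, R4 = 25
  CMP R2, R4  → compares 24 vs 25
  JG checks: is 24 greater than 25?
  24 < 25, so condition is false
Branch taken: No

No


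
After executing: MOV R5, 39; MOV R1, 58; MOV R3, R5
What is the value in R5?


Register state trace:
  MOV R5, 39  → R5 = 39
  MOV R1, 58  → R1 = 58
  MOV R3, R5  → R3 = 39
Final: R5 = 39

39


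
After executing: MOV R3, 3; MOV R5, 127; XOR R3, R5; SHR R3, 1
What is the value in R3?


Register state trace:
  MOV R3, 3  → R3 = 3 (0b00000011)
  MOV R5, 127  → R5 = 127 (0b01111111)
  XOR R3, R5  → R3 = 3 XOR 127 = 124 (0b01111100)
  SHR R3, 1  → R3 = 124 >> 1 = 62
Final: R3 = 62

62


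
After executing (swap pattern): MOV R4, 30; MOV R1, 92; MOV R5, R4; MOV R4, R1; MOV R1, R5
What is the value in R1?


Register state trace (swap pattern):
  MOV R4, 30  → R4 = 30
  MOV R1, 92  → R1 = 92
  MOV R5, R4  → R5 = 30  (save R4)
  MOV R4, R1  → R4 = 92  (R4 gets R1's value)
  MOV R1, R5  → R1 = 30  (R1 gets saved value)
Final: R1 = 30

30


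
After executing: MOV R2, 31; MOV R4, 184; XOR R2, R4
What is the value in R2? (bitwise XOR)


Register state trace:
  MOV R2, 31  → R2 = 31 (0b00011111)
  MOV R4, 184  → R4 = 184 (0b10111000)
  XOR R2, R4  → R2 = 31 XOR 184 = 167 (0b10100111)
Final: R2 = 167

167


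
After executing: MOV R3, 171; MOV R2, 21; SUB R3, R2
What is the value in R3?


Register state trace:
  MOV R3, 171  → R3 = 171
  MOV R2, 21  → R2 = 21
  SUB R3, R2  → R3 = 171 - 21 = 150
Final: R3 = 150

150


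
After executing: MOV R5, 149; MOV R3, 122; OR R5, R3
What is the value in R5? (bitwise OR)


Register state trace:
  MOV R5, 149  → R5 = 149 (0b10010101)
  MOV R3, 122  → R3 = 122 (0b01111010)
  OR R5, R3   → R5 = 149 OR 122 = 255 (0b11111111)
Final: R5 = 255

255


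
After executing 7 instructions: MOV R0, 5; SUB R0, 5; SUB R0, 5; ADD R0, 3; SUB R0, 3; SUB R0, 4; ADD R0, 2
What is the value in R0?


Register state trace:
  MOV R0, 5  → R0 = 5
  SUB R0, 5  → R0 = 5 - 5 = 0
  SUB R0, 5  → R0 = 0 - 5 = -5
  ADD R0, 3  → R0 = -5 + 3 = -2
  SUB R0, 3  → R0 = -2 - 3 = -5
  SUB R0, 4  → R0 = -5 - 4 = -9
  ADD R0, 2  → R0 = -9 + 2 = -7
Final: R0 = -7

-7


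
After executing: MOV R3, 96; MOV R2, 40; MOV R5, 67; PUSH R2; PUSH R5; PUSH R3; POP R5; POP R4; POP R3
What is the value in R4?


Stack trace (top is rightmost):
  MOV R3, 96  → R3 = 96
  MOV R2, 40  → R2 = 40
  MOV R5, 67  → R5 = 67
  PUSH R2  → stack: [40]
  PUSH R5  → stack: [40, 67]
  PUSH R3  → stack: [40, 67, 96]
  POP R5  → R5 = 96, stack: [40, 67]
  POP R4  → R4 = 67, stack: [40]
  POP R3  → R3 = 40, stack: []
Final: R4 = 67

67


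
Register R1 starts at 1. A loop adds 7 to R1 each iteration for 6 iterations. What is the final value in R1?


Starting value: R1 = 1
  Iter 1: R1 = 1 + 7 = 8
  Iter 2: R1 = 8 + 7 = 15
  Iter 3: R1 = 15 + 7 = 22
  Iter 4: R1 = 22 + 7 = 29
  Iter 5: R1 = 29 + 7 = 36
  Iter 6: R1 = 36 + 7 = 43
Final: R1 = 43

43


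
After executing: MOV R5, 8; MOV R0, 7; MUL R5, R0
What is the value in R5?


Register state trace:
  MOV R5, 8  → R5 = 8
  MOV R0, 7  → R0 = 7
  MUL R5, R0  → R5 = 8 * 7 = 56
Final: R5 = 56

56


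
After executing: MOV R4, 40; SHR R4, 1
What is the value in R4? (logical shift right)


Register state trace:
  MOV R4, 40  → R4 = 40
  SHR R4, 1  → R4 = 40 >> 1 = 40 // 2^1 = 20
Final: R4 = 20

20


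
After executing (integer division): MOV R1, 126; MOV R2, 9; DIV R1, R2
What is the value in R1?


Register state trace:
  MOV R1, 126  → R1 = 126
  MOV R2, 9  → R2 = 9
  DIV R1, R2  → R1 = 126 // 9 = 14
Final: R1 = 14

14


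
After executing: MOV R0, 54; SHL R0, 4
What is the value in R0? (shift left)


Register state trace:
  MOV R0, 54  → R0 = 54
  SHL R0, 4  → R0 = 54 << 4 = 54 * 2^4 = 864
Final: R0 = 864

864


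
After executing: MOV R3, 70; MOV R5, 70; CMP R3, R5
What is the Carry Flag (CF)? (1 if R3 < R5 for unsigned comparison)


Register state trace:
  MOV R3, 70  → R3 = 70
  MOV R5, 70  → R5 = 70
  CMP R3, R5  → unsigned 70 - 70: no borrow
  70 >= 70, so CF = 0
CF = 0

0


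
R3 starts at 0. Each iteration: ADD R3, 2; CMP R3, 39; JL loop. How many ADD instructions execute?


Loop trace (R3 starts at 0, target 39, step 2):
  ADD #1: R3 = 0 + 2 = 2  → 2 < 39, loop
  ADD #2: R3 = 2 + 2 = 4  → 4 < 39, loop
  ADD #3: R3 = 4 + 2 = 6  → 6 < 39, loop
  ADD #4: R3 = 6 + 2 = 8  → 8 < 39, loop
  ADD #5: R3 = 8 + 2 = 10  → 10 < 39, loop
  ADD #6: R3 = 10 + 2 = 12  → 12 < 39, loop
  ADD #7: R3 = 12 + 2 = 14  → 14 < 39, loop
  ADD #8: R3 = 14 + 2 = 16  → 16 < 39, loop
  ADD #9: R3 = 16 + 2 = 18  → 18 < 39, loop
  ADD #10: R3 = 18 + 2 = 20  → 20 < 39, loop
  ADD #11: R3 = 20 + 2 = 22  → 22 < 39, loop
  ADD #12: R3 = 22 + 2 = 24  → 24 < 39, loop
  ADD #13: R3 = 24 + 2 = 26  → 26 < 39, loop
  ADD #14: R3 = 26 + 2 = 28  → 28 < 39, loop
  ADD #15: R3 = 28 + 2 = 30  → 30 < 39, loop
  ADD #16: R3 = 30 + 2 = 32  → 32 < 39, loop
  ADD #17: R3 = 32 + 2 = 34  → 34 < 39, loop
  ADD #18: R3 = 34 + 2 = 36  → 36 < 39, loop
  ADD #19: R3 = 36 + 2 = 38  → 38 < 39, loop
  ADD #20: R3 = 38 + 2 = 40  → 40 >= 39, exit
Total ADD instructions: 20

20


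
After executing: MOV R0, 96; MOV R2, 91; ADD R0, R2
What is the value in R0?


Register state trace:
  MOV R0, 96  → R0 = 96
  MOV R2, 91  → R2 = 91
  ADD R0, R2  → R0 = 96 + 91 = 187
Final: R0 = 187

187


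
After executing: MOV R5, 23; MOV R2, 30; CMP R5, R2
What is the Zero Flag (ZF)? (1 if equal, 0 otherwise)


Register state trace:
  MOV R5, 23  → R5 = 23
  MOV R2, 30  → R2 = 30
  CMP R5, R2  → computes 23 - 30 = -7
  Result is nonzero, so values are not equal
ZF = 0

0


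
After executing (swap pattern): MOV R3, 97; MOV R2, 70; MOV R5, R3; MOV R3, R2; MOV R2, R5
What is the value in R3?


Register state trace (swap pattern):
  MOV R3, 97  → R3 = 97
  MOV R2, 70  → R2 = 70
  MOV R5, R3  → R5 = 97  (save R3)
  MOV R3, R2  → R3 = 70  (R3 gets R2's value)
  MOV R2, R5  → R2 = 97  (R2 gets saved value)
Final: R3 = 70

70


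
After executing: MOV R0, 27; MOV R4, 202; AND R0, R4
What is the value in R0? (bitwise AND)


Register state trace:
  MOV R0, 27  → R0 = 27 (0b00011011)
  MOV R4, 202  → R4 = 202 (0b11001010)
  AND R0, R4  → R0 = 27 AND 202 = 10 (0b00001010)
Final: R0 = 10

10


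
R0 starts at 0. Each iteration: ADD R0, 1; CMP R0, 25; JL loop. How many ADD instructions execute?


Loop trace (R0 starts at 0, target 25, step 1):
  ADD #1: R0 = 0 + 1 = 1  → 1 < 25, loop
  ADD #2: R0 = 1 + 1 = 2  → 2 < 25, loop
  ADD #3: R0 = 2 + 1 = 3  → 3 < 25, loop
  ADD #4: R0 = 3 + 1 = 4  → 4 < 25, loop
  ADD #5: R0 = 4 + 1 = 5  → 5 < 25, loop
  ADD #6: R0 = 5 + 1 = 6  → 6 < 25, loop
  ADD #7: R0 = 6 + 1 = 7  → 7 < 25, loop
  ADD #8: R0 = 7 + 1 = 8  → 8 < 25, loop
  ADD #9: R0 = 8 + 1 = 9  → 9 < 25, loop
  ADD #10: R0 = 9 + 1 = 10  → 10 < 25, loop
  ADD #11: R0 = 10 + 1 = 11  → 11 < 25, loop
  ADD #12: R0 = 11 + 1 = 12  → 12 < 25, loop
  ADD #13: R0 = 12 + 1 = 13  → 13 < 25, loop
  ADD #14: R0 = 13 + 1 = 14  → 14 < 25, loop
  ADD #15: R0 = 14 + 1 = 15  → 15 < 25, loop
  ADD #16: R0 = 15 + 1 = 16  → 16 < 25, loop
  ADD #17: R0 = 16 + 1 = 17  → 17 < 25, loop
  ADD #18: R0 = 17 + 1 = 18  → 18 < 25, loop
  ADD #19: R0 = 18 + 1 = 19  → 19 < 25, loop
  ADD #20: R0 = 19 + 1 = 20  → 20 < 25, loop
  ADD #21: R0 = 20 + 1 = 21  → 21 < 25, loop
  ADD #22: R0 = 21 + 1 = 22  → 22 < 25, loop
  ADD #23: R0 = 22 + 1 = 23  → 23 < 25, loop
  ADD #24: R0 = 23 + 1 = 24  → 24 < 25, loop
  ADD #25: R0 = 24 + 1 = 25  → 25 >= 25, exit
Total ADD instructions: 25

25


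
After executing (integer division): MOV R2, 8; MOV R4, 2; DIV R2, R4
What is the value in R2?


Register state trace:
  MOV R2, 8  → R2 = 8
  MOV R4, 2  → R4 = 2
  DIV R2, R4  → R2 = 8 // 2 = 4
Final: R2 = 4

4


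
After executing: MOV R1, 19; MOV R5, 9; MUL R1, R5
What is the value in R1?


Register state trace:
  MOV R1, 19  → R1 = 19
  MOV R5, 9  → R5 = 9
  MUL R1, R5  → R1 = 19 * 9 = 171
Final: R1 = 171

171


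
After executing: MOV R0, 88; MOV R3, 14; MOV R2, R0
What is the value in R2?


Register state trace:
  MOV R0, 88  → R0 = 88
  MOV R3, 14  → R3 = 14
  MOV R2, R0  → R2 = 88
Final: R2 = 88

88


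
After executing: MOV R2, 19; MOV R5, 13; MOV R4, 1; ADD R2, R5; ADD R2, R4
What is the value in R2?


Register state trace:
  MOV R2, 19  → R2 = 19
  MOV R5, 13  → R5 = 13
  MOV R4, 1  → R4 = 1
  ADD R2, R5  → R2 = 19 + 13 = 32
  ADD R2, R4  → R2 = 32 + 1 = 33
Final: R2 = 33

33


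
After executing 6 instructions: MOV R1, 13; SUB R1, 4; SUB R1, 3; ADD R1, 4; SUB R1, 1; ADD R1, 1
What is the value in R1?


Register state trace:
  MOV R1, 13  → R1 = 13
  SUB R1, 4  → R1 = 13 - 4 = 9
  SUB R1, 3  → R1 = 9 - 3 = 6
  ADD R1, 4  → R1 = 6 + 4 = 10
  SUB R1, 1  → R1 = 10 - 1 = 9
  ADD R1, 1  → R1 = 9 + 1 = 10
Final: R1 = 10

10


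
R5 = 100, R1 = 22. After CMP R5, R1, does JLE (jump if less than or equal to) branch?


Trace:
  R5 = 100, R1 = 22
  CMP R5, R1  → compares 100 vs 22
  JLE checks: is 100 less than or equal to 22?
  100 > 22, so condition is false
Branch taken: No

No


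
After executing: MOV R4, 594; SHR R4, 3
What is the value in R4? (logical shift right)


Register state trace:
  MOV R4, 594  → R4 = 594
  SHR R4, 3  → R4 = 594 >> 3 = 594 // 2^3 = 74
Final: R4 = 74

74


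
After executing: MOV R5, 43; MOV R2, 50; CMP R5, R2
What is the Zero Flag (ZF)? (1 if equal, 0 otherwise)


Register state trace:
  MOV R5, 43  → R5 = 43
  MOV R2, 50  → R2 = 50
  CMP R5, R2  → computes 43 - 50 = -7
  Result is nonzero, so values are not equal
ZF = 0

0


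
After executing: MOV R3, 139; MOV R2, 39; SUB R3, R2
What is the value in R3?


Register state trace:
  MOV R3, 139  → R3 = 139
  MOV R2, 39  → R2 = 39
  SUB R3, R2  → R3 = 139 - 39 = 100
Final: R3 = 100

100


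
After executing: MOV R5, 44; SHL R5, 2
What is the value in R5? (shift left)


Register state trace:
  MOV R5, 44  → R5 = 44
  SHL R5, 2  → R5 = 44 << 2 = 44 * 2^2 = 176
Final: R5 = 176

176


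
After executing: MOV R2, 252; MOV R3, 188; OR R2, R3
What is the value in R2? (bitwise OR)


Register state trace:
  MOV R2, 252  → R2 = 252 (0b11111100)
  MOV R3, 188  → R3 = 188 (0b10111100)
  OR R2, R3   → R2 = 252 OR 188 = 252 (0b11111100)
Final: R2 = 252

252


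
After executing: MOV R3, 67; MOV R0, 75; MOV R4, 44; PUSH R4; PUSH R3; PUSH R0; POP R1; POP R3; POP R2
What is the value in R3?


Stack trace (top is rightmost):
  MOV R3, 67  → R3 = 67
  MOV R0, 75  → R0 = 75
  MOV R4, 44  → R4 = 44
  PUSH R4  → stack: [44]
  PUSH R3  → stack: [44, 67]
  PUSH R0  → stack: [44, 67, 75]
  POP R1  → R1 = 75, stack: [44, 67]
  POP R3  → R3 = 67, stack: [44]
  POP R2  → R2 = 44, stack: []
Final: R3 = 67

67


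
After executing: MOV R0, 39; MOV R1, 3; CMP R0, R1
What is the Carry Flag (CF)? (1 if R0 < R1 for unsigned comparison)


Register state trace:
  MOV R0, 39  → R0 = 39
  MOV R1, 3  → R1 = 3
  CMP R0, R1  → unsigned 39 - 3: no borrow
  39 >= 3, so CF = 0
CF = 0

0


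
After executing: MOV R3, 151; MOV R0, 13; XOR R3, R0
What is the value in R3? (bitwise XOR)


Register state trace:
  MOV R3, 151  → R3 = 151 (0b10010111)
  MOV R0, 13  → R0 = 13 (0b00001101)
  XOR R3, R0  → R3 = 151 XOR 13 = 154 (0b10011010)
Final: R3 = 154

154


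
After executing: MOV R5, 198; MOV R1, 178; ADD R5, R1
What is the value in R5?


Register state trace:
  MOV R5, 198  → R5 = 198
  MOV R1, 178  → R1 = 178
  ADD R5, R1  → R5 = 198 + 178 = 376
Final: R5 = 376

376


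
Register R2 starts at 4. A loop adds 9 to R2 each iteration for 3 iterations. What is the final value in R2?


Starting value: R2 = 4
  Iter 1: R2 = 4 + 9 = 13
  Iter 2: R2 = 13 + 9 = 22
  Iter 3: R2 = 22 + 9 = 31
Final: R2 = 31

31


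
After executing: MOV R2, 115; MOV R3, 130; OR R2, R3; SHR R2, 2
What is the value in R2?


Register state trace:
  MOV R2, 115  → R2 = 115 (0b01110011)
  MOV R3, 130  → R3 = 130 (0b10000010)
  OR R2, R3  → R2 = 115 OR 130 = 243 (0b11110011)
  SHR R2, 2  → R2 = 243 >> 2 = 60
Final: R2 = 60

60


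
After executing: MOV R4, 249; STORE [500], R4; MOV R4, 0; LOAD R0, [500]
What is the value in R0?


Register and memory trace:
  MOV R4, 249  → R4 = 249
  STORE [500], R4  → mem[500] = 249
  MOV R4, 0  → R4 = 0
  LOAD R0, [500]  → R0 = mem[500] = 249
Final: R0 = 249

249


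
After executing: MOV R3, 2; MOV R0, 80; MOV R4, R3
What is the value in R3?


Register state trace:
  MOV R3, 2  → R3 = 2
  MOV R0, 80  → R0 = 80
  MOV R4, R3  → R4 = 2
Final: R3 = 2

2


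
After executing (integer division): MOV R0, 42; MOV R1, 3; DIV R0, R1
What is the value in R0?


Register state trace:
  MOV R0, 42  → R0 = 42
  MOV R1, 3  → R1 = 3
  DIV R0, R1  → R0 = 42 // 3 = 14
Final: R0 = 14

14


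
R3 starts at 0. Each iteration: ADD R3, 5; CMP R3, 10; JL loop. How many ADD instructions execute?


Loop trace (R3 starts at 0, target 10, step 5):
  ADD #1: R3 = 0 + 5 = 5  → 5 < 10, loop
  ADD #2: R3 = 5 + 5 = 10  → 10 >= 10, exit
Total ADD instructions: 2

2


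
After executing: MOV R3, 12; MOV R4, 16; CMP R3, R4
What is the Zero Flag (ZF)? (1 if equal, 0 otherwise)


Register state trace:
  MOV R3, 12  → R3 = 12
  MOV R4, 16  → R4 = 16
  CMP R3, R4  → computes 12 - 16 = -4
  Result is nonzero, so values are not equal
ZF = 0

0


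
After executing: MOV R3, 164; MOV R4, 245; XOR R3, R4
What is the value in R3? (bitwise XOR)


Register state trace:
  MOV R3, 164  → R3 = 164 (0b10100100)
  MOV R4, 245  → R4 = 245 (0b11110101)
  XOR R3, R4  → R3 = 164 XOR 245 = 81 (0b01010001)
Final: R3 = 81

81


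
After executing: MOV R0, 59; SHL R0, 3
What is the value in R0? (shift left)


Register state trace:
  MOV R0, 59  → R0 = 59
  SHL R0, 3  → R0 = 59 << 3 = 59 * 2^3 = 472
Final: R0 = 472

472


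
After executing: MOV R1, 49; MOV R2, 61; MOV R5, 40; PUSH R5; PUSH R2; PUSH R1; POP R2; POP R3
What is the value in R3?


Stack trace (top is rightmost):
  MOV R1, 49  → R1 = 49
  MOV R2, 61  → R2 = 61
  MOV R5, 40  → R5 = 40
  PUSH R5  → stack: [40]
  PUSH R2  → stack: [40, 61]
  PUSH R1  → stack: [40, 61, 49]
  POP R2  → R2 = 49, stack: [40, 61]
  POP R3  → R3 = 61, stack: [40]
Final: R3 = 61

61


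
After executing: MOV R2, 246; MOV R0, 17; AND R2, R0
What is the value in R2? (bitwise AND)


Register state trace:
  MOV R2, 246  → R2 = 246 (0b11110110)
  MOV R0, 17  → R0 = 17 (0b00010001)
  AND R2, R0  → R2 = 246 AND 17 = 16 (0b00010000)
Final: R2 = 16

16


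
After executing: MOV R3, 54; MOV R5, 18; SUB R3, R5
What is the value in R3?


Register state trace:
  MOV R3, 54  → R3 = 54
  MOV R5, 18  → R5 = 18
  SUB R3, R5  → R3 = 54 - 18 = 36
Final: R3 = 36

36


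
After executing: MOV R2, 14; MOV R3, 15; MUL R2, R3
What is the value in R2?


Register state trace:
  MOV R2, 14  → R2 = 14
  MOV R3, 15  → R3 = 15
  MUL R2, R3  → R2 = 14 * 15 = 210
Final: R2 = 210

210


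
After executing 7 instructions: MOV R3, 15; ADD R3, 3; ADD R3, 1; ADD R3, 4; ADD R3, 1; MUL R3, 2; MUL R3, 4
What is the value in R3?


Register state trace:
  MOV R3, 15  → R3 = 15
  ADD R3, 3  → R3 = 15 + 3 = 18
  ADD R3, 1  → R3 = 18 + 1 = 19
  ADD R3, 4  → R3 = 19 + 4 = 23
  ADD R3, 1  → R3 = 23 + 1 = 24
  MUL R3, 2  → R3 = 24 * 2 = 48
  MUL R3, 4  → R3 = 48 * 4 = 192
Final: R3 = 192

192


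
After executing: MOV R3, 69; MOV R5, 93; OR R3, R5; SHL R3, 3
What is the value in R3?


Register state trace:
  MOV R3, 69  → R3 = 69 (0b01000101)
  MOV R5, 93  → R5 = 93 (0b01011101)
  OR R3, R5  → R3 = 69 OR 93 = 93 (0b01011101)
  SHL R3, 3  → R3 = 93 << 3 = 744
Final: R3 = 744

744


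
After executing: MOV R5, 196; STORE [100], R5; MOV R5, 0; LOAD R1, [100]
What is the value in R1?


Register and memory trace:
  MOV R5, 196  → R5 = 196
  STORE [100], R5  → mem[100] = 196
  MOV R5, 0  → R5 = 0
  LOAD R1, [100]  → R1 = mem[100] = 196
Final: R1 = 196

196


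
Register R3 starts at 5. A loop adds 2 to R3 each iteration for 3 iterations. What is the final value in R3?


Starting value: R3 = 5
  Iter 1: R3 = 5 + 2 = 7
  Iter 2: R3 = 7 + 2 = 9
  Iter 3: R3 = 9 + 2 = 11
Final: R3 = 11

11


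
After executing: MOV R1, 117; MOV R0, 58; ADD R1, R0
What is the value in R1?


Register state trace:
  MOV R1, 117  → R1 = 117
  MOV R0, 58  → R0 = 58
  ADD R1, R0  → R1 = 117 + 58 = 175
Final: R1 = 175

175


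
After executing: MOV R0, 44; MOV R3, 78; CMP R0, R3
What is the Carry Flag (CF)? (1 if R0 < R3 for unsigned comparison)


Register state trace:
  MOV R0, 44  → R0 = 44
  MOV R3, 78  → R3 = 78
  CMP R0, R3  → unsigned 44 - 78: borrow occurs
  44 < 78, so CF = 1
CF = 1

1


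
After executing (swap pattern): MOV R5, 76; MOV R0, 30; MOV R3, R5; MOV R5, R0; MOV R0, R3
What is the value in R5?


Register state trace (swap pattern):
  MOV R5, 76  → R5 = 76
  MOV R0, 30  → R0 = 30
  MOV R3, R5  → R3 = 76  (save R5)
  MOV R5, R0  → R5 = 30  (R5 gets R0's value)
  MOV R0, R3  → R0 = 76  (R0 gets saved value)
Final: R5 = 30

30


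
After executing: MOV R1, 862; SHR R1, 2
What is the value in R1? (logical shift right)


Register state trace:
  MOV R1, 862  → R1 = 862
  SHR R1, 2  → R1 = 862 >> 2 = 862 // 2^2 = 215
Final: R1 = 215

215


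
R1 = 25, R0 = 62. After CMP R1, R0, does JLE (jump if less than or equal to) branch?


Trace:
  R1 = 25, R0 = 62
  CMP R1, R0  → compares 25 vs 62
  JLE checks: is 25 less than or equal to 62?
  25 < 62, so condition is true
Branch taken: Yes

Yes


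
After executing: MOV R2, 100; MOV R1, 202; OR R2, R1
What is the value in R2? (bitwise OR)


Register state trace:
  MOV R2, 100  → R2 = 100 (0b01100100)
  MOV R1, 202  → R1 = 202 (0b11001010)
  OR R2, R1   → R2 = 100 OR 202 = 238 (0b11101110)
Final: R2 = 238

238


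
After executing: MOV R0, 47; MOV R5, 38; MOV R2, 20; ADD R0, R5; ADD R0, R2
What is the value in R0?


Register state trace:
  MOV R0, 47  → R0 = 47
  MOV R5, 38  → R5 = 38
  MOV R2, 20  → R2 = 20
  ADD R0, R5  → R0 = 47 + 38 = 85
  ADD R0, R2  → R0 = 85 + 20 = 105
Final: R0 = 105

105


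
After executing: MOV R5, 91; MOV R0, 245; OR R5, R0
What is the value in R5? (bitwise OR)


Register state trace:
  MOV R5, 91  → R5 = 91 (0b01011011)
  MOV R0, 245  → R0 = 245 (0b11110101)
  OR R5, R0   → R5 = 91 OR 245 = 255 (0b11111111)
Final: R5 = 255

255


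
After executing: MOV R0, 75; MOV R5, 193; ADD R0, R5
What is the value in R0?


Register state trace:
  MOV R0, 75  → R0 = 75
  MOV R5, 193  → R5 = 193
  ADD R0, R5  → R0 = 75 + 193 = 268
Final: R0 = 268

268


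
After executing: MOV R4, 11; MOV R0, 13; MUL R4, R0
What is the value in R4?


Register state trace:
  MOV R4, 11  → R4 = 11
  MOV R0, 13  → R0 = 13
  MUL R4, R0  → R4 = 11 * 13 = 143
Final: R4 = 143

143


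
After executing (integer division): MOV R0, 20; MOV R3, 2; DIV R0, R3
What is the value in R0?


Register state trace:
  MOV R0, 20  → R0 = 20
  MOV R3, 2  → R3 = 2
  DIV R0, R3  → R0 = 20 // 2 = 10
Final: R0 = 10

10


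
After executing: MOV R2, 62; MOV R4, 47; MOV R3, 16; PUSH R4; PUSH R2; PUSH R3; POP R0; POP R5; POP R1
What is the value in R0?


Stack trace (top is rightmost):
  MOV R2, 62  → R2 = 62
  MOV R4, 47  → R4 = 47
  MOV R3, 16  → R3 = 16
  PUSH R4  → stack: [47]
  PUSH R2  → stack: [47, 62]
  PUSH R3  → stack: [47, 62, 16]
  POP R0  → R0 = 16, stack: [47, 62]
  POP R5  → R5 = 62, stack: [47]
  POP R1  → R1 = 47, stack: []
Final: R0 = 16

16


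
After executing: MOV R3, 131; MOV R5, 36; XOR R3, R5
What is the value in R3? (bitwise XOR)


Register state trace:
  MOV R3, 131  → R3 = 131 (0b10000011)
  MOV R5, 36  → R5 = 36 (0b00100100)
  XOR R3, R5  → R3 = 131 XOR 36 = 167 (0b10100111)
Final: R3 = 167

167


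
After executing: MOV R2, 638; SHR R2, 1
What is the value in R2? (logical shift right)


Register state trace:
  MOV R2, 638  → R2 = 638
  SHR R2, 1  → R2 = 638 >> 1 = 638 // 2^1 = 319
Final: R2 = 319

319


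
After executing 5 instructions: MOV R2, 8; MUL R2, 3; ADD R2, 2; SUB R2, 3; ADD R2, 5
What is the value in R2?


Register state trace:
  MOV R2, 8  → R2 = 8
  MUL R2, 3  → R2 = 8 * 3 = 24
  ADD R2, 2  → R2 = 24 + 2 = 26
  SUB R2, 3  → R2 = 26 - 3 = 23
  ADD R2, 5  → R2 = 23 + 5 = 28
Final: R2 = 28

28


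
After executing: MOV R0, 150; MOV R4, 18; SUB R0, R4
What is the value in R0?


Register state trace:
  MOV R0, 150  → R0 = 150
  MOV R4, 18  → R4 = 18
  SUB R0, R4  → R0 = 150 - 18 = 132
Final: R0 = 132

132


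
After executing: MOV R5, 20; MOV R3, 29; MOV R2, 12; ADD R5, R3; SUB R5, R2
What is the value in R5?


Register state trace:
  MOV R5, 20  → R5 = 20
  MOV R3, 29  → R3 = 29
  MOV R2, 12  → R2 = 12
  ADD R5, R3  → R5 = 20 + 29 = 49
  SUB R5, R2  → R5 = 49 - 12 = 37
Final: R5 = 37

37


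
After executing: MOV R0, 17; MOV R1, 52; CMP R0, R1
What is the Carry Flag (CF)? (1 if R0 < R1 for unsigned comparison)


Register state trace:
  MOV R0, 17  → R0 = 17
  MOV R1, 52  → R1 = 52
  CMP R0, R1  → unsigned 17 - 52: borrow occurs
  17 < 52, so CF = 1
CF = 1

1


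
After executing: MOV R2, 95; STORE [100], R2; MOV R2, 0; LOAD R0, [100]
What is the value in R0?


Register and memory trace:
  MOV R2, 95  → R2 = 95
  STORE [100], R2  → mem[100] = 95
  MOV R2, 0  → R2 = 0
  LOAD R0, [100]  → R0 = mem[100] = 95
Final: R0 = 95

95


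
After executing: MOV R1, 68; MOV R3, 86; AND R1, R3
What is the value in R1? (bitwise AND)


Register state trace:
  MOV R1, 68  → R1 = 68 (0b01000100)
  MOV R3, 86  → R3 = 86 (0b01010110)
  AND R1, R3  → R1 = 68 AND 86 = 68 (0b01000100)
Final: R1 = 68

68


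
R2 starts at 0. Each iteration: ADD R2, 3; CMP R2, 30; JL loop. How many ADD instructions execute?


Loop trace (R2 starts at 0, target 30, step 3):
  ADD #1: R2 = 0 + 3 = 3  → 3 < 30, loop
  ADD #2: R2 = 3 + 3 = 6  → 6 < 30, loop
  ADD #3: R2 = 6 + 3 = 9  → 9 < 30, loop
  ADD #4: R2 = 9 + 3 = 12  → 12 < 30, loop
  ADD #5: R2 = 12 + 3 = 15  → 15 < 30, loop
  ADD #6: R2 = 15 + 3 = 18  → 18 < 30, loop
  ADD #7: R2 = 18 + 3 = 21  → 21 < 30, loop
  ADD #8: R2 = 21 + 3 = 24  → 24 < 30, loop
  ADD #9: R2 = 24 + 3 = 27  → 27 < 30, loop
  ADD #10: R2 = 27 + 3 = 30  → 30 >= 30, exit
Total ADD instructions: 10

10


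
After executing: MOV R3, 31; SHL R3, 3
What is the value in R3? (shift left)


Register state trace:
  MOV R3, 31  → R3 = 31
  SHL R3, 3  → R3 = 31 << 3 = 31 * 2^3 = 248
Final: R3 = 248

248


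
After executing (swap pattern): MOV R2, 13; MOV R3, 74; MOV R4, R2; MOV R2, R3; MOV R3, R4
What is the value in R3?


Register state trace (swap pattern):
  MOV R2, 13  → R2 = 13
  MOV R3, 74  → R3 = 74
  MOV R4, R2  → R4 = 13  (save R2)
  MOV R2, R3  → R2 = 74  (R2 gets R3's value)
  MOV R3, R4  → R3 = 13  (R3 gets saved value)
Final: R3 = 13

13


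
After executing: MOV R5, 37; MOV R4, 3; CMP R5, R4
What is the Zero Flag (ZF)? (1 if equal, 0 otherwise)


Register state trace:
  MOV R5, 37  → R5 = 37
  MOV R4, 3  → R4 = 3
  CMP R5, R4  → computes 37 - 3 = 34
  Result is nonzero, so values are not equal
ZF = 0

0


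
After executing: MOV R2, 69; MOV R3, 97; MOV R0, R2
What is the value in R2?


Register state trace:
  MOV R2, 69  → R2 = 69
  MOV R3, 97  → R3 = 97
  MOV R0, R2  → R0 = 69
Final: R2 = 69

69


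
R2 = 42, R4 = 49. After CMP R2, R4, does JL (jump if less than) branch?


Trace:
  R2 = 42, R4 = 49
  CMP R2, R4  → compares 42 vs 49
  JL checks: is 42 less than 49?
  42 < 49, so condition is true
Branch taken: Yes

Yes


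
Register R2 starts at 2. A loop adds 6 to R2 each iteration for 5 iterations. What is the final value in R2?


Starting value: R2 = 2
  Iter 1: R2 = 2 + 6 = 8
  Iter 2: R2 = 8 + 6 = 14
  Iter 3: R2 = 14 + 6 = 20
  Iter 4: R2 = 20 + 6 = 26
  Iter 5: R2 = 26 + 6 = 32
Final: R2 = 32

32


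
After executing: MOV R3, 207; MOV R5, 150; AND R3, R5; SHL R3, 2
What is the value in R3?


Register state trace:
  MOV R3, 207  → R3 = 207 (0b11001111)
  MOV R5, 150  → R5 = 150 (0b10010110)
  AND R3, R5  → R3 = 207 AND 150 = 134 (0b10000110)
  SHL R3, 2  → R3 = 134 << 2 = 536
Final: R3 = 536

536


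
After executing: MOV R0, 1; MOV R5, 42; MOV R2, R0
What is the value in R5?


Register state trace:
  MOV R0, 1  → R0 = 1
  MOV R5, 42  → R5 = 42
  MOV R2, R0  → R2 = 1
Final: R5 = 42

42


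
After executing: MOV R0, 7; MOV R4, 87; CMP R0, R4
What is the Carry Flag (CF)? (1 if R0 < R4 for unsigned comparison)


Register state trace:
  MOV R0, 7  → R0 = 7
  MOV R4, 87  → R4 = 87
  CMP R0, R4  → unsigned 7 - 87: borrow occurs
  7 < 87, so CF = 1
CF = 1

1


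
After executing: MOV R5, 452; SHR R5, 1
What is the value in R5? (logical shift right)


Register state trace:
  MOV R5, 452  → R5 = 452
  SHR R5, 1  → R5 = 452 >> 1 = 452 // 2^1 = 226
Final: R5 = 226

226


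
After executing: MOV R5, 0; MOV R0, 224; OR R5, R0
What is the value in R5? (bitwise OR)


Register state trace:
  MOV R5, 0  → R5 = 0 (0b00000000)
  MOV R0, 224  → R0 = 224 (0b11100000)
  OR R5, R0   → R5 = 0 OR 224 = 224 (0b11100000)
Final: R5 = 224

224


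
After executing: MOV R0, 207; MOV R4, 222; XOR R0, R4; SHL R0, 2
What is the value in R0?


Register state trace:
  MOV R0, 207  → R0 = 207 (0b11001111)
  MOV R4, 222  → R4 = 222 (0b11011110)
  XOR R0, R4  → R0 = 207 XOR 222 = 17 (0b00010001)
  SHL R0, 2  → R0 = 17 << 2 = 68
Final: R0 = 68

68


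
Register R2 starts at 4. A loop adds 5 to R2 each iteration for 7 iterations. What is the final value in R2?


Starting value: R2 = 4
  Iter 1: R2 = 4 + 5 = 9
  Iter 2: R2 = 9 + 5 = 14
  Iter 3: R2 = 14 + 5 = 19
  Iter 4: R2 = 19 + 5 = 24
  Iter 5: R2 = 24 + 5 = 29
  Iter 6: R2 = 29 + 5 = 34
  Iter 7: R2 = 34 + 5 = 39
Final: R2 = 39

39
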